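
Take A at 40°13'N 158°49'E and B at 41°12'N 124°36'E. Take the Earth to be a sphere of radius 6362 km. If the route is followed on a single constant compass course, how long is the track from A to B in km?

2882 km

Δψ = ln[tan(π/4+φ₂/2)/tan(π/4+φ₁/2)] = +0.0226;  Δφ = +0.0172 rad,  Δλ = -0.5972 rad
q = Δφ/Δψ = 0.7580
d = R·√(Δφ² + q²Δλ²) = 6362·0.45301 = 2882 km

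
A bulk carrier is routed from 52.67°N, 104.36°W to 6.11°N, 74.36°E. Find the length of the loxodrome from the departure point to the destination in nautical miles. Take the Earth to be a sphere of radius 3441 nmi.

9343 nmi

Δψ = ln[tan(π/4+φ₂/2)/tan(π/4+φ₁/2)] = -0.9785;  Δφ = -0.8126 rad,  Δλ = +3.1193 rad
q = Δφ/Δψ = 0.8305
d = R·√(Δφ² + q²Δλ²) = 3441·2.71506 = 9343 nmi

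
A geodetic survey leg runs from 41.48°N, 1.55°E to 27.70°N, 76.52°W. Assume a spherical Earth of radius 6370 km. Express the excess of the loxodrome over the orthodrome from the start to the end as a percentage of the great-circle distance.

Great circle: σ = 1.1096 rad → d_gc = Rσ = 7068.2 km
Rhumb: Δφ = -0.2405, Δλ = -1.3626, Δψ = -0.2935, q = Δφ/Δψ = 0.8193 → d_rh = R√(Δφ²+q²Δλ²) = 7274.8 km
Excess = (7274.8 − 7068.2) / 7068.2 = 206.6 / 7068.2 = 2.92% ≈ 2.9%

2.9%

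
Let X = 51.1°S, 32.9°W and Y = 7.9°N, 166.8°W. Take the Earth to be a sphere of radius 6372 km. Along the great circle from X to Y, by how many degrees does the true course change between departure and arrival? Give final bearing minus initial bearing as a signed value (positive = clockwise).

+89.7°

At departure: θ₁ = atan2(sin Δλ cos φ₂, cos φ₁ sin φ₂ − sin φ₁ cos φ₂ cos Δλ) = 237.87°
At arrival: θ₂ = atan2(sin Δλ cos φ₁, −cos φ₂ sin φ₁ + sin φ₂ cos φ₁ cos Δλ) = 327.53°
Δθ = θ₂ − θ₁ = +89.7°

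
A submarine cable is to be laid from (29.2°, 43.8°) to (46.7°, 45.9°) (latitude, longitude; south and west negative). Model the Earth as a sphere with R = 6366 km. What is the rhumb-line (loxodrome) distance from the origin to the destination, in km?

1953 km

Δψ = ln[tan(π/4+φ₂/2)/tan(π/4+φ₁/2)] = +0.3907;  Δφ = +0.3054 rad,  Δλ = +0.0367 rad
q = Δφ/Δψ = 0.7817
d = R·√(Δφ² + q²Δλ²) = 6366·0.30677 = 1953 km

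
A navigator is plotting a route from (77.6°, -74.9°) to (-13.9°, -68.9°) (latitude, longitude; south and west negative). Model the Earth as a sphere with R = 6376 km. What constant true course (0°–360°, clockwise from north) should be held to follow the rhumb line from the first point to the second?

Meridional parts: M(φ₁)=+2.2198, M(φ₂)=-0.2450 → ΔM = -2.4648;  Δλ = +0.1047 rad
tan C = Δλ / ΔM = -0.0425 → C = 177.57°

177.6°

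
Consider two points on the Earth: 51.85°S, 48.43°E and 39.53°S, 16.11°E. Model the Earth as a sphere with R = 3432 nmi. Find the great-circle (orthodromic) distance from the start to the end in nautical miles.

1523 nmi

cos σ = sin φ₁ sin φ₂ + cos φ₁ cos φ₂ cos Δλ
      = sin(-51.85°)sin(-39.53°) + cos(-51.85°)cos(-39.53°)cos(-32.32°) = 0.9032
σ = 25.424° → d = Rσ = 3432·0.44373 = 1523 nmi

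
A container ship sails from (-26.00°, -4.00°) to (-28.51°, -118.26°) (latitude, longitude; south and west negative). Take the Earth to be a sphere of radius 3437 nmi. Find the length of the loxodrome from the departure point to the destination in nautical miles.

6094 nmi

Δψ = ln[tan(π/4+φ₂/2)/tan(π/4+φ₁/2)] = -0.0493;  Δφ = -0.0438 rad,  Δλ = -1.9942 rad
q = Δφ/Δψ = 0.8889
d = R·√(Δφ² + q²Δλ²) = 3437·1.77313 = 6094 nmi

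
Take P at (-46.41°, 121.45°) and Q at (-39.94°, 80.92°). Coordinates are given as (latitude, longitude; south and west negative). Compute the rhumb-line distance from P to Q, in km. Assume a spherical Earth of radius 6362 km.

Rhumb course C = atan2(Δλ, Δψ) with Δψ = ln[tan(π/4+φ₂/2)/tan(π/4+φ₁/2)] = +0.1551, Δλ = -0.7074 → C = 282.36°
d = R·|Δφ| / |cos C| = 6362·0.11292 / 0.21413 = 3355 km

3355 km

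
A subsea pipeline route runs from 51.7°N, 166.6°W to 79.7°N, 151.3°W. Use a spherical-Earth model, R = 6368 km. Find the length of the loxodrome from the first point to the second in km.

Rhumb course C = atan2(Δλ, Δψ) with Δψ = ln[tan(π/4+φ₂/2)/tan(π/4+φ₁/2)] = +1.3488, Δλ = +0.2670 → C = 11.20°
d = R·|Δφ| / |cos C| = 6368·0.48869 / 0.98096 = 3172 km

3172 km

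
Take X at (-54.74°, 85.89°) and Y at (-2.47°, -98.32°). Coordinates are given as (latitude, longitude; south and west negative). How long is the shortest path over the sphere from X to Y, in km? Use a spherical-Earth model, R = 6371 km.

13642 km

Haversine: a = sin²(Δφ/2)+cos φ₁ cos φ₂ sin²(Δλ/2) = 0.77000;  σ = 2·atan2(√a,√(1−a))
σ = 122.684° → d = Rσ = 6371·2.14124 = 13642 km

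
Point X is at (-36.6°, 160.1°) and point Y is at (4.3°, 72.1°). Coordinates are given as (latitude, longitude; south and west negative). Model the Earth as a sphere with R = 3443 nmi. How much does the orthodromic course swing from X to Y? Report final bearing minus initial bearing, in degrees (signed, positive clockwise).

+32.0°

At departure: θ₁ = atan2(sin Δλ cos φ₂, cos φ₁ sin φ₂ − sin φ₁ cos φ₂ cos Δλ) = 274.64°
At arrival: θ₂ = atan2(sin Δλ cos φ₁, −cos φ₂ sin φ₁ + sin φ₂ cos φ₁ cos Δλ) = 306.64°
Δθ = θ₂ − θ₁ = +32.0°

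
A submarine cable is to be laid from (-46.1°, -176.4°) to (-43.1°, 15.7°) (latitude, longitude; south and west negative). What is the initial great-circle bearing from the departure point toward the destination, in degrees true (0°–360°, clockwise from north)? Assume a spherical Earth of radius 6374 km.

188.8°

N = sin Δλ·cos φ₂ = -0.1531;  D = cos φ₁ sin φ₂ − sin φ₁ cos φ₂ cos Δλ = -0.9882
initial course = atan2(N, D) = 188.80°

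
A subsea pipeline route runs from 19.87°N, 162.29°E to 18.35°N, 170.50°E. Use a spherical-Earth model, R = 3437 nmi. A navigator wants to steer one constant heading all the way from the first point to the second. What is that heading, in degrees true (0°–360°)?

101.1°

Δψ = ln[tan(π/4+φ₂/2)/tan(π/4+φ₁/2)] = -0.0281
Δλ = +0.1433 rad (taken the short way round)
course = atan2(Δλ, Δψ) = 101.09°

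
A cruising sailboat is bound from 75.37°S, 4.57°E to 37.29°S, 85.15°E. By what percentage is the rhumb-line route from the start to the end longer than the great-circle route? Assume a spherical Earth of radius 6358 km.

6.2%

Great circle: σ = 0.9032 rad → d_gc = Rσ = 5742.6 km
Rhumb: Δφ = +0.6646, Δλ = +1.4064, Δψ = +1.3505, q = Δφ/Δψ = 0.4921 → d_rh = R√(Δφ²+q²Δλ²) = 6100.9 km
Excess = (6100.9 − 5742.6) / 5742.6 = 358.3 / 5742.6 = 6.24% ≈ 6.2%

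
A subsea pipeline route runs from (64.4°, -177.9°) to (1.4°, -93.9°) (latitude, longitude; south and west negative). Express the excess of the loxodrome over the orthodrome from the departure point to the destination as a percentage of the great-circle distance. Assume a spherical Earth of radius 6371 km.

3.7%

Great circle: σ = 1.5036 rad → d_gc = Rσ = 9579.2 km
Rhumb: Δφ = -1.0996, Δλ = +1.4661, Δψ = -1.4575, q = Δφ/Δψ = 0.7544 → d_rh = R√(Δφ²+q²Δλ²) = 9936.1 km
Excess = (9936.1 − 9579.2) / 9579.2 = 356.9 / 9579.2 = 3.73% ≈ 3.7%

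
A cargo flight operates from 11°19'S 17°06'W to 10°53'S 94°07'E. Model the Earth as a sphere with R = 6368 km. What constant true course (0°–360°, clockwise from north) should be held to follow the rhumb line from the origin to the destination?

89.8°

Meridional parts: M(φ₁)=-0.1988, M(φ₂)=-0.1911 → ΔM = +0.0077;  Δλ = +1.9411 rad
tan C = Δλ / ΔM = +251.8519 → C = 89.77°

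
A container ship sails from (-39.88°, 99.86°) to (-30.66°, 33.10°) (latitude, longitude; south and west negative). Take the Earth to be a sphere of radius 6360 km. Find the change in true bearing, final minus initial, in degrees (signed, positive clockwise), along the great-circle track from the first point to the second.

Initial bearing θ₁ = atan2(sin Δλ cos φ₂, cos φ₁ sin φ₂ − sin φ₁ cos φ₂ cos Δλ) = 257.61°
Final bearing θ₂ = (initial bearing from the destination back to the start) + 180° = 299.39°
Δθ = θ₂ − θ₁ = +41.8°

+41.8°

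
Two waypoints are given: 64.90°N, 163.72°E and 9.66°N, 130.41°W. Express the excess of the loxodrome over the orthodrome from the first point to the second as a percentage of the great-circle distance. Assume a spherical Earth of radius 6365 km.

Great circle: σ = 1.2420 rad → d_gc = Rσ = 7905.3 km
Rhumb: Δφ = -0.9641, Δλ = +1.1496, Δψ = -1.3329, q = Δφ/Δψ = 0.7233 → d_rh = R√(Δφ²+q²Δλ²) = 8103.8 km
Excess = (8103.8 − 7905.3) / 7905.3 = 198.5 / 7905.3 = 2.51% ≈ 2.5%

2.5%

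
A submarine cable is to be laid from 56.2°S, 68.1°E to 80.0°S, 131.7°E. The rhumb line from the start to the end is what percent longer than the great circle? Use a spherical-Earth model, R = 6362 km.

Great circle: σ = 0.5330 rad → d_gc = Rσ = 3390.6 km
Rhumb: Δφ = -0.4154, Δλ = +1.1100, Δψ = -1.2449, q = Δφ/Δψ = 0.3337 → d_rh = R√(Δφ²+q²Δλ²) = 3540.6 km
Excess = (3540.6 − 3390.6) / 3390.6 = 150.0 / 3390.6 = 4.42% ≈ 4.4%

4.4%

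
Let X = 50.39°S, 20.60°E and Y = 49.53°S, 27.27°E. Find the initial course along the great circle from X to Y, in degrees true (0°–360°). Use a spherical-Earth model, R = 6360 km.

θ = atan2( sin Δλ·cos φ₂ ,  cos φ₁ sin φ₂ − sin φ₁ cos φ₂ cos Δλ )
  = atan2(+0.0754, +0.0116) = 81.23°

81.2°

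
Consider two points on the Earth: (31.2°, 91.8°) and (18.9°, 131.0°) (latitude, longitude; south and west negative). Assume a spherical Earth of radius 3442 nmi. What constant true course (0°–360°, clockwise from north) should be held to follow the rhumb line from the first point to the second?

109.2°

Meridional parts: M(φ₁)=+0.5736, M(φ₂)=+0.3360 → ΔM = -0.2376;  Δλ = +0.6842 rad
tan C = Δλ / ΔM = -2.8792 → C = 109.15°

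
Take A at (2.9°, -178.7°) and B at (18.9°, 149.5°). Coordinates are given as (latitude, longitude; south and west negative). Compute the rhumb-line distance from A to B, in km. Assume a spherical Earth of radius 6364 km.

Δψ = ln[tan(π/4+φ₂/2)/tan(π/4+φ₁/2)] = +0.2854;  Δφ = +0.2793 rad,  Δλ = -0.5550 rad
q = Δφ/Δψ = 0.9785
d = R·√(Δφ² + q²Δλ²) = 6364·0.61068 = 3886 km

3886 km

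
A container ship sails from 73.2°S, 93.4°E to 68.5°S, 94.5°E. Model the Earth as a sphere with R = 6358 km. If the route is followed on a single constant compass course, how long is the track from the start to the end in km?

523 km

Rhumb course C = atan2(Δλ, Δψ) with Δψ = ln[tan(π/4+φ₂/2)/tan(π/4+φ₁/2)] = +0.2513, Δλ = +0.0192 → C = 4.37°
d = R·|Δφ| / |cos C| = 6358·0.08203 / 0.99709 = 523 km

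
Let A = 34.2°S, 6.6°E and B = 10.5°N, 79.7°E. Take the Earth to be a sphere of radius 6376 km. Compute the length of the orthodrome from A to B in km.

cos σ = sin φ₁ sin φ₂ + cos φ₁ cos φ₂ cos Δλ
      = sin(-34.20°)sin(10.50°) + cos(-34.20°)cos(10.50°)cos(73.10°) = 0.1340
σ = 82.301° → d = Rσ = 6376·1.43642 = 9159 km

9159 km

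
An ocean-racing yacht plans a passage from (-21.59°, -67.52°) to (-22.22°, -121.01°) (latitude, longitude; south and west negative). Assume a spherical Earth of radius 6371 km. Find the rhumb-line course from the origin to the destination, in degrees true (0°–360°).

Δψ = ln[tan(π/4+φ₂/2)/tan(π/4+φ₁/2)] = -0.0119
Δλ = -0.9336 rad (taken the short way round)
course = atan2(Δλ, Δψ) = 269.27°

269.3°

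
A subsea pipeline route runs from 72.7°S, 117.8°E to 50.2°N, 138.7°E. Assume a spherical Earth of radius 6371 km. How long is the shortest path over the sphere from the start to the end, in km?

cos σ = sin φ₁ sin φ₂ + cos φ₁ cos φ₂ cos Δλ
      = sin(-72.70°)sin(50.20°) + cos(-72.70°)cos(50.20°)cos(20.90°) = -0.5557
σ = 123.759° → d = Rσ = 6371·2.16000 = 13761 km

13761 km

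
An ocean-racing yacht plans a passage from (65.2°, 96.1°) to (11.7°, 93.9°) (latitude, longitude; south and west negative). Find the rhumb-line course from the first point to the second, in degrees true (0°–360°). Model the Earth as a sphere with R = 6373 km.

Meridional parts: M(φ₁)=+1.5147, M(φ₂)=+0.2056 → ΔM = -1.3091;  Δλ = -0.0384 rad
tan C = Δλ / ΔM = +0.0293 → C = 181.68°

181.7°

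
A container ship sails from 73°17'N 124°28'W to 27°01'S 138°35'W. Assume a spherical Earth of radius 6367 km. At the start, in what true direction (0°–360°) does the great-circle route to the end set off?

N = sin Δλ·cos φ₂ = -0.2173;  D = cos φ₁ sin φ₂ − sin φ₁ cos φ₂ cos Δλ = -0.9581
initial course = atan2(N, D) = 192.78°

192.8°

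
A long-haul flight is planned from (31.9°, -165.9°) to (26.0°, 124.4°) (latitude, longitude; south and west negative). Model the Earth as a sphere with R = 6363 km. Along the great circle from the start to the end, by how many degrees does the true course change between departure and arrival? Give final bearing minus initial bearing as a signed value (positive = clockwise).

-37.3°

Initial bearing θ₁ = atan2(sin Δλ cos φ₂, cos φ₁ sin φ₂ − sin φ₁ cos φ₂ cos Δλ) = 283.82°
Final bearing θ₂ = (initial bearing from the destination back to the start) + 180° = 246.52°
Δθ = θ₂ − θ₁ = -37.3°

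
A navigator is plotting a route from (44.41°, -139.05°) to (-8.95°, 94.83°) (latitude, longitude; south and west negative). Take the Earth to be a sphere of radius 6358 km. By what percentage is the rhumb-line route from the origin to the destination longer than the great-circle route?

Great circle: σ = 2.1233 rad → d_gc = Rσ = 13500.1 km
Rhumb: Δφ = -0.9313, Δλ = -2.2012, Δψ = -1.0237, q = Δφ/Δψ = 0.9097 → d_rh = R√(Δφ²+q²Δλ²) = 14041.3 km
Excess = (14041.3 − 13500.1) / 13500.1 = 541.2 / 13500.1 = 4.01% ≈ 4.0%

4.0%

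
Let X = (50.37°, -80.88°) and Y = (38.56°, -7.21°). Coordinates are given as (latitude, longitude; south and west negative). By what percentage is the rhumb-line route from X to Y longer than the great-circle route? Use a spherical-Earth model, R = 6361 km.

Great circle: σ = 0.9017 rad → d_gc = Rσ = 5735.4 km
Rhumb: Δφ = -0.2061, Δλ = +1.2858, Δψ = -0.2903, q = Δφ/Δψ = 0.7100 → d_rh = R√(Δφ²+q²Δλ²) = 5952.9 km
Excess = (5952.9 − 5735.4) / 5735.4 = 217.5 / 5735.4 = 3.79% ≈ 3.8%

3.8%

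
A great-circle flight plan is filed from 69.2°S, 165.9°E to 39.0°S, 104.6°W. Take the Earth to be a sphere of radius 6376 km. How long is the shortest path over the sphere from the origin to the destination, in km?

cos σ = sin φ₁ sin φ₂ + cos φ₁ cos φ₂ cos Δλ
      = sin(-69.20°)sin(-39.00°) + cos(-69.20°)cos(-39.00°)cos(89.50°) = 0.5907
σ = 53.792° → d = Rσ = 6376·0.93885 = 5986 km

5986 km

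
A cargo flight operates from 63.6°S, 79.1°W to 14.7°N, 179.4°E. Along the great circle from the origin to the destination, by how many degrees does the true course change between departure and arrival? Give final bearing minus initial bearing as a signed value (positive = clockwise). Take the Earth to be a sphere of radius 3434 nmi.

Initial bearing θ₁ = atan2(sin Δλ cos φ₂, cos φ₁ sin φ₂ − sin φ₁ cos φ₂ cos Δλ) = 266.38°
Final bearing θ₂ = (initial bearing from the destination back to the start) + 180° = 332.69°
Δθ = θ₂ − θ₁ = +66.3°

+66.3°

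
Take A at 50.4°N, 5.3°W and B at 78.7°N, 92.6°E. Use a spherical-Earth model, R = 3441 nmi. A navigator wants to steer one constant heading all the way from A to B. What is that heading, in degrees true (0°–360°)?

52.9°

Δψ = ln[tan(π/4+φ₂/2)/tan(π/4+φ₁/2)] = +1.2917
Δλ = +1.7087 rad (taken the short way round)
course = atan2(Δλ, Δψ) = 52.91°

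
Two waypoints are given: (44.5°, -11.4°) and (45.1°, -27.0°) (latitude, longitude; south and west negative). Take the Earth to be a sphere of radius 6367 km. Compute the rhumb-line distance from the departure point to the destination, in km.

1232 km

Δψ = ln[tan(π/4+φ₂/2)/tan(π/4+φ₁/2)] = +0.0148;  Δφ = +0.0105 rad,  Δλ = -0.2723 rad
q = Δφ/Δψ = 0.7096
d = R·√(Δφ² + q²Δλ²) = 6367·0.19348 = 1232 km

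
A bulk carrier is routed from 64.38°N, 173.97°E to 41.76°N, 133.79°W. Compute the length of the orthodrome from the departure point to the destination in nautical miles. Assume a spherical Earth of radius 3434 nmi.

2221 nmi

cos σ = sin φ₁ sin φ₂ + cos φ₁ cos φ₂ cos Δλ
      = sin(64.38°)sin(41.76°) + cos(64.38°)cos(41.76°)cos(52.24°) = 0.7980
σ = 37.056° → d = Rσ = 3434·0.64676 = 2221 nmi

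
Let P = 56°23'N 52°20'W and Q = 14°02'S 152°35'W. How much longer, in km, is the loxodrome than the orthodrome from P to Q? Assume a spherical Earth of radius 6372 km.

Great circle: cos σ = sin φ₁ sin φ₂ + cos φ₁ cos φ₂ cos Δλ,  σ = 1.8729 rad → d_gc = 11934.0 km
Rhumb line: Δψ = -1.4445, q = Δφ/Δψ = 0.8508, d_rh = R√(Δφ²+q²Δλ²) = 12300.8 km
Excess = 12300.8 − 11934.0 = 366.8 ≈ 367 km

367 km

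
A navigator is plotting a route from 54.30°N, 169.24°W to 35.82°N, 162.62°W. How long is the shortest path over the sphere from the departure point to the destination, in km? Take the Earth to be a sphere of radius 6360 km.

Haversine: a = sin²(Δφ/2)+cos φ₁ cos φ₂ sin²(Δλ/2) = 0.02736;  σ = 2·atan2(√a,√(1−a))
σ = 19.042° → d = Rσ = 6360·0.33235 = 2114 km

2114 km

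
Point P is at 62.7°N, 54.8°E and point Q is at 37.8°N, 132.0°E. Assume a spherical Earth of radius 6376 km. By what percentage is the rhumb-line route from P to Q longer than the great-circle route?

5.0%

Great circle: σ = 0.8958 rad → d_gc = Rσ = 5711.3 km
Rhumb: Δφ = -0.4346, Δλ = +1.3474, Δψ = -0.7017, q = Δφ/Δψ = 0.6193 → d_rh = R√(Δφ²+q²Δλ²) = 5998.7 km
Excess = (5998.7 − 5711.3) / 5711.3 = 287.4 / 5711.3 = 5.03% ≈ 5.0%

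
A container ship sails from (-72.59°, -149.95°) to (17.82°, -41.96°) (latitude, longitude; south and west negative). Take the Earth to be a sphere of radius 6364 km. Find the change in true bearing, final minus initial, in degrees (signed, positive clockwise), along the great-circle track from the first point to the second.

At departure: θ₁ = atan2(sin Δλ cos φ₂, cos φ₁ sin φ₂ − sin φ₁ cos φ₂ cos Δλ) = 101.79°
At arrival: θ₂ = atan2(sin Δλ cos φ₁, −cos φ₂ sin φ₁ + sin φ₂ cos φ₁ cos Δλ) = 17.92°
Δθ = θ₂ − θ₁ = -83.9°

-83.9°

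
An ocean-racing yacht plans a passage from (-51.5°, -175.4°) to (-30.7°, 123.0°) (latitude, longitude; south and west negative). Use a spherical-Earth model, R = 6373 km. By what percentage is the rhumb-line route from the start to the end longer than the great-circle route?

Great circle: σ = 0.8577 rad → d_gc = Rσ = 5466.4 km
Rhumb: Δφ = +0.3630, Δλ = -1.0751, Δψ = +0.4886, q = Δφ/Δψ = 0.7430 → d_rh = R√(Δφ²+q²Δλ²) = 5591.9 km
Excess = (5591.9 − 5466.4) / 5466.4 = 125.5 / 5466.4 = 2.30% ≈ 2.3%

2.3%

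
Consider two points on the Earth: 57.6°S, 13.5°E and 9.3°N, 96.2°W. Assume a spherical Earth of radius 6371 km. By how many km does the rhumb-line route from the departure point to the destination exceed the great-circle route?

561 km

Great circle: cos σ = sin φ₁ sin φ₂ + cos φ₁ cos φ₂ cos Δλ,  σ = 1.8909 rad → d_gc = 12047.1 km
Rhumb line: Δψ = +1.3991, q = Δφ/Δψ = 0.8346, d_rh = R√(Δφ²+q²Δλ²) = 12608.4 km
Excess = 12608.4 − 12047.1 = 561.3 ≈ 561 km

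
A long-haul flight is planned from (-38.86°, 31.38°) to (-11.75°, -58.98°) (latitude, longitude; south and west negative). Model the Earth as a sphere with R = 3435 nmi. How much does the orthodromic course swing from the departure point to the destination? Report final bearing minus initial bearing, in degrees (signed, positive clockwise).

At departure: θ₁ = atan2(sin Δλ cos φ₂, cos φ₁ sin φ₂ − sin φ₁ cos φ₂ cos Δλ) = 260.58°
At arrival: θ₂ = atan2(sin Δλ cos φ₁, −cos φ₂ sin φ₁ + sin φ₂ cos φ₁ cos Δλ) = 308.31°
Δθ = θ₂ − θ₁ = +47.7°

+47.7°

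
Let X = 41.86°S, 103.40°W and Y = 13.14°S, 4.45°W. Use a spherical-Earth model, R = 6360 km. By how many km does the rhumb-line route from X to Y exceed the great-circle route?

357 km

Great circle: cos σ = sin φ₁ sin φ₂ + cos φ₁ cos φ₂ cos Δλ,  σ = 1.5319 rad → d_gc = 9743.0 km
Rhumb line: Δψ = +0.5745, q = Δφ/Δψ = 0.8725, d_rh = R√(Δφ²+q²Δλ²) = 10099.7 km
Excess = 10099.7 − 9743.0 = 356.7 ≈ 357 km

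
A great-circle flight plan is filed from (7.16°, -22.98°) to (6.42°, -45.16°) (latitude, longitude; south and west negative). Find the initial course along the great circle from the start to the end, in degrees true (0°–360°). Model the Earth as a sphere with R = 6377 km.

θ = atan2( sin Δλ·cos φ₂ ,  cos φ₁ sin φ₂ − sin φ₁ cos φ₂ cos Δλ )
  = atan2(-0.3752, -0.0037) = 269.43°

269.4°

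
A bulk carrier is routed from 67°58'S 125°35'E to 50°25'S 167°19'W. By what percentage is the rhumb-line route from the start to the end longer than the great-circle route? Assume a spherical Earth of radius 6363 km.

4.5%

Great circle: σ = 0.6310 rad → d_gc = Rσ = 4015.2 km
Rhumb: Δφ = +0.3063, Δλ = +1.1711, Δψ = +0.6143, q = Δφ/Δψ = 0.4986 → d_rh = R√(Δφ²+q²Δλ²) = 4195.6 km
Excess = (4195.6 − 4015.2) / 4015.2 = 180.4 / 4015.2 = 4.49% ≈ 4.5%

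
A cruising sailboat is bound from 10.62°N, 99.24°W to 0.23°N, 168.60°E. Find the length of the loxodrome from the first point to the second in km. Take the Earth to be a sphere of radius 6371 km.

10253 km

Δψ = ln[tan(π/4+φ₂/2)/tan(π/4+φ₁/2)] = -0.1824;  Δφ = -0.1813 rad,  Δλ = -1.6085 rad
q = Δφ/Δψ = 0.9941
d = R·√(Δφ² + q²Δλ²) = 6371·1.60930 = 10253 km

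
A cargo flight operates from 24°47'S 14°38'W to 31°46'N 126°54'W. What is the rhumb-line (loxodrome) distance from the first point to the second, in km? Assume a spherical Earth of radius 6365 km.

13482 km

Rhumb course C = atan2(Δλ, Δψ) with Δψ = ln[tan(π/4+φ₂/2)/tan(π/4+φ₁/2)] = +1.0319, Δλ = -1.9594 → C = 297.77°
d = R·|Δφ| / |cos C| = 6365·0.98698 / 0.46598 = 13482 km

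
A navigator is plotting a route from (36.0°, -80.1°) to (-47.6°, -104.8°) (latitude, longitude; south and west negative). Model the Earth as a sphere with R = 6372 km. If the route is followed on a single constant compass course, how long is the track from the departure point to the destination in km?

Δψ = ln[tan(π/4+φ₂/2)/tan(π/4+φ₁/2)] = -1.6213;  Δφ = -1.4591 rad,  Δλ = -0.4311 rad
q = Δφ/Δψ = 0.8999
d = R·√(Δφ² + q²Δλ²) = 6372·1.50979 = 9620 km

9620 km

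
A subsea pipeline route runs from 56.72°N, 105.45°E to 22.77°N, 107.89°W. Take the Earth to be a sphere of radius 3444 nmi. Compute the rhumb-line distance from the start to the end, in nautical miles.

Rhumb course C = atan2(Δλ, Δψ) with Δψ = ln[tan(π/4+φ₂/2)/tan(π/4+φ₁/2)] = -0.7994, Δλ = +2.5597 → C = 107.34°
d = R·|Δφ| / |cos C| = 3444·0.59254 / 0.29811 = 6845 nmi

6845 nmi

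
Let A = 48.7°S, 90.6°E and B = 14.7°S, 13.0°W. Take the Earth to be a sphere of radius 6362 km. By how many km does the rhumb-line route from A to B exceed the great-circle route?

Great circle: cos σ = sin φ₁ sin φ₂ + cos φ₁ cos φ₂ cos Δλ,  σ = 1.5303 rad → d_gc = 9735.52 km
Rhumb line: Δψ = +0.7164, q = Δφ/Δψ = 0.8283, d_rh = R√(Δφ²+q²Δλ²) = 10248.98 km
Excess = 10248.98 − 9735.52 = 513.46 ≈ 513 km

513 km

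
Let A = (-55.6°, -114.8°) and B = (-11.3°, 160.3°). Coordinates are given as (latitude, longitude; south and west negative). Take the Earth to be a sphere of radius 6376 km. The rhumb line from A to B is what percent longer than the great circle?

3.6%

Great circle: σ = 1.3583 rad → d_gc = Rσ = 8660.4 km
Rhumb: Δφ = +0.7732, Δλ = -1.4818, Δψ = +0.9741, q = Δφ/Δψ = 0.7937 → d_rh = R√(Δφ²+q²Δλ²) = 8974.3 km
Excess = (8974.3 − 8660.4) / 8660.4 = 313.9 / 8660.4 = 3.62% ≈ 3.6%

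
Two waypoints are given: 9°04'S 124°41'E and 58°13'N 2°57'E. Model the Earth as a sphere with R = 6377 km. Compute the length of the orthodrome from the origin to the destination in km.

12694 km

cos σ = sin φ₁ sin φ₂ + cos φ₁ cos φ₂ cos Δλ
      = sin(-9.07°)sin(58.22°) + cos(-9.07°)cos(58.22°)cos(-121.73°) = -0.4075
σ = 114.049° → d = Rσ = 6377·1.99054 = 12694 km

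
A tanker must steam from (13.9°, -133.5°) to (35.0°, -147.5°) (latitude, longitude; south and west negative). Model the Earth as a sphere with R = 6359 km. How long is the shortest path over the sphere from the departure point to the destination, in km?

2729 km

Haversine: a = sin²(Δφ/2)+cos φ₁ cos φ₂ sin²(Δλ/2) = 0.04533;  σ = 2·atan2(√a,√(1−a))
σ = 24.587° → d = Rσ = 6359·0.42912 = 2729 km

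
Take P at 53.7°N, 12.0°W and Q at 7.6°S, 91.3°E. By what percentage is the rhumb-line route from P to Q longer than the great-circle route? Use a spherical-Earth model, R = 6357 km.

Great circle: σ = 1.8148 rad → d_gc = Rσ = 11536.7 km
Rhumb: Δφ = -1.0699, Δλ = +1.8029, Δψ = -1.2483, q = Δφ/Δψ = 0.8570 → d_rh = R√(Δφ²+q²Δλ²) = 11947.6 km
Excess = (11947.6 − 11536.7) / 11536.7 = 410.9 / 11536.7 = 3.56% ≈ 3.6%

3.6%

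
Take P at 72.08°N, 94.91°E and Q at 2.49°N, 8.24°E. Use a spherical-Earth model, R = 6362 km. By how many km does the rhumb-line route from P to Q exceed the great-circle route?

468 km

Great circle: cos σ = sin φ₁ sin φ₂ + cos φ₁ cos φ₂ cos Δλ,  σ = 1.5116 rad → d_gc = 9616.6 km
Rhumb line: Δψ = -1.8038, q = Δφ/Δψ = 0.6733, d_rh = R√(Δφ²+q²Δλ²) = 10084.6 km
Excess = 10084.6 − 9616.6 = 468.0 ≈ 468 km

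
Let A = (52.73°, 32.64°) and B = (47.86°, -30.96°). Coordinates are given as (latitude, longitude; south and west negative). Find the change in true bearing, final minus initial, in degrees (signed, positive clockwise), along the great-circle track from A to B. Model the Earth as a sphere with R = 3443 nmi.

-51.0°

Initial bearing θ₁ = atan2(sin Δλ cos φ₂, cos φ₁ sin φ₂ − sin φ₁ cos φ₂ cos Δλ) = 289.40°
Final bearing θ₂ = (initial bearing from the destination back to the start) + 180° = 238.36°
Δθ = θ₂ − θ₁ = -51.0°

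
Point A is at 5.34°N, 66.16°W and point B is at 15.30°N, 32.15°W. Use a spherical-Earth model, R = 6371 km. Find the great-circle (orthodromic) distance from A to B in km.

3875 km

Haversine: a = sin²(Δφ/2)+cos φ₁ cos φ₂ sin²(Δλ/2) = 0.08968;  σ = 2·atan2(√a,√(1−a))
σ = 34.850° → d = Rσ = 6371·0.60825 = 3875 km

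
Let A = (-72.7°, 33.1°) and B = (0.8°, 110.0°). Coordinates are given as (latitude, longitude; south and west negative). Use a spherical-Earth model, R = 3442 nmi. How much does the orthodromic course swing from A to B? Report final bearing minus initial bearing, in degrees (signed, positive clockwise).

-60.4°

At departure: θ₁ = atan2(sin Δλ cos φ₂, cos φ₁ sin φ₂ − sin φ₁ cos φ₂ cos Δλ) = 77.24°
At arrival: θ₂ = atan2(sin Δλ cos φ₁, −cos φ₂ sin φ₁ + sin φ₂ cos φ₁ cos Δλ) = 16.86°
Δθ = θ₂ − θ₁ = -60.4°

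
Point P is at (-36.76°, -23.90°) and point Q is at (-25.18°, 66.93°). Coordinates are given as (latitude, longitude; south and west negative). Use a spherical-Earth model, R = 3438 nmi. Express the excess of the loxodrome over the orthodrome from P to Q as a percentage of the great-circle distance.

3.5%

Great circle: σ = 1.3242 rad → d_gc = Rσ = 4552.5 nmi
Rhumb: Δφ = +0.2021, Δλ = +1.5853, Δψ = +0.2364, q = Δφ/Δψ = 0.8549 → d_rh = R√(Δφ²+q²Δλ²) = 4711.0 nmi
Excess = (4711.0 − 4552.5) / 4552.5 = 158.5 / 4552.5 = 3.48% ≈ 3.5%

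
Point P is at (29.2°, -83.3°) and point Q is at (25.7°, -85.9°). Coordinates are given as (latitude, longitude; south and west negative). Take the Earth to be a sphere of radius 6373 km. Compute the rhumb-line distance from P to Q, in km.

Δψ = ln[tan(π/4+φ₂/2)/tan(π/4+φ₁/2)] = -0.0689;  Δφ = -0.0611 rad,  Δλ = -0.0454 rad
q = Δφ/Δψ = 0.8872
d = R·√(Δφ² + q²Δλ²) = 6373·0.07316 = 466 km

466 km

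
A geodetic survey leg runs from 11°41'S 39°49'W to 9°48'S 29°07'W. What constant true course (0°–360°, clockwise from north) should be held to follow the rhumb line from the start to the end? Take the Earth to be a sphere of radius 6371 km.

Meridional parts: M(φ₁)=-0.2053, M(φ₂)=-0.1719 → ΔM = +0.0335;  Δλ = +0.1868 rad
tan C = Δλ / ΔM = +5.5816 → C = 79.84°

79.8°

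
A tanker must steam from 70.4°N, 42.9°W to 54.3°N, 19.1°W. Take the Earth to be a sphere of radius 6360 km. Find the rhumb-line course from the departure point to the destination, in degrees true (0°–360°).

Meridional parts: M(φ₁)=+1.7560, M(φ₂)=+1.1331 → ΔM = -0.6229;  Δλ = +0.4154 rad
tan C = Δλ / ΔM = -0.6669 → C = 146.30°

146.3°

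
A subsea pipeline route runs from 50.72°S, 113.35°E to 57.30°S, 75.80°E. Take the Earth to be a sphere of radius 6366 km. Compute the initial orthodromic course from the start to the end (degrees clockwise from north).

238.6°

θ = atan2( sin Δλ·cos φ₂ ,  cos φ₁ sin φ₂ − sin φ₁ cos φ₂ cos Δλ )
  = atan2(-0.3293, -0.2012) = 238.57°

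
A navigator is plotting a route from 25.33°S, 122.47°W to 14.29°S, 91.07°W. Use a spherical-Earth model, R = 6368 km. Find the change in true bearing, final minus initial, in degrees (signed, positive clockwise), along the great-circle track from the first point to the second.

Initial bearing θ₁ = atan2(sin Δλ cos φ₂, cos φ₁ sin φ₂ − sin φ₁ cos φ₂ cos Δλ) = 75.48°
Final bearing θ₂ = (initial bearing from the destination back to the start) + 180° = 64.54°
Δθ = θ₂ − θ₁ = -10.9°

-10.9°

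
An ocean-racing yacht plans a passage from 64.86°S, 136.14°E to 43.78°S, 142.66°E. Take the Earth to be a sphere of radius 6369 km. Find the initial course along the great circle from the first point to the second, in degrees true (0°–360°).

θ = atan2( sin Δλ·cos φ₂ ,  cos φ₁ sin φ₂ − sin φ₁ cos φ₂ cos Δλ )
  = atan2(+0.0820, +0.3554) = 12.99°

13.0°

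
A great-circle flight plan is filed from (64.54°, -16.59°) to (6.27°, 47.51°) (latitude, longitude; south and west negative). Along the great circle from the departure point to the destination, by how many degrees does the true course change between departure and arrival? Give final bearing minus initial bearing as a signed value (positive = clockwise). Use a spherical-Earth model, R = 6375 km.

+45.1°

At departure: θ₁ = atan2(sin Δλ cos φ₂, cos φ₁ sin φ₂ − sin φ₁ cos φ₂ cos Δλ) = 111.10°
At arrival: θ₂ = atan2(sin Δλ cos φ₁, −cos φ₂ sin φ₁ + sin φ₂ cos φ₁ cos Δλ) = 156.20°
Δθ = θ₂ − θ₁ = +45.1°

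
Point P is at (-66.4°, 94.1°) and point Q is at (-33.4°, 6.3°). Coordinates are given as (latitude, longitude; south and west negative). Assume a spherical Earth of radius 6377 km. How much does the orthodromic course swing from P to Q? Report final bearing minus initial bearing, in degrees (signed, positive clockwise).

+75.0°

Initial bearing θ₁ = atan2(sin Δλ cos φ₂, cos φ₁ sin φ₂ − sin φ₁ cos φ₂ cos Δλ) = 257.10°
Final bearing θ₂ = (initial bearing from the destination back to the start) + 180° = 332.13°
Δθ = θ₂ − θ₁ = +75.0°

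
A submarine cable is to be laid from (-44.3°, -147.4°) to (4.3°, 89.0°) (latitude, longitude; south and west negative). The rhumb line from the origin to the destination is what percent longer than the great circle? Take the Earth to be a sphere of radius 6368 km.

Great circle: σ = 2.0346 rad → d_gc = Rσ = 12956.0 km
Rhumb: Δφ = +0.8482, Δλ = -2.1572, Δψ = +0.9393, q = Δφ/Δψ = 0.9030 → d_rh = R√(Δφ²+q²Δλ²) = 13530.0 km
Excess = (13530.0 − 12956.0) / 12956.0 = 574.0 / 12956.0 = 4.43% ≈ 4.4%

4.4%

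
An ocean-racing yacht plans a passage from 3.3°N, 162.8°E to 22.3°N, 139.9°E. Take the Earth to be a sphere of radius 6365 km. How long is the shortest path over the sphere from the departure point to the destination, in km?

cos σ = sin φ₁ sin φ₂ + cos φ₁ cos φ₂ cos Δλ
      = sin(3.30°)sin(22.30°) + cos(3.30°)cos(22.30°)cos(-22.90°) = 0.8727
σ = 29.224° → d = Rσ = 6365·0.51005 = 3246 km

3246 km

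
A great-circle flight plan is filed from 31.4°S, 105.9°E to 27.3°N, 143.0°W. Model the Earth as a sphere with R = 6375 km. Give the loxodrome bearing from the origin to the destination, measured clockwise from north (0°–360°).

Δψ = ln[tan(π/4+φ₂/2)/tan(π/4+φ₁/2)] = +1.0733
Δλ = +1.9391 rad (taken the short way round)
course = atan2(Δλ, Δψ) = 61.03°

61.0°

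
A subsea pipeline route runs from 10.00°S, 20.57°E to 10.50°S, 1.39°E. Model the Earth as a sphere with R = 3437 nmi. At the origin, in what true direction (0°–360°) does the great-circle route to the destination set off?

266.8°

θ = atan2( sin Δλ·cos φ₂ ,  cos φ₁ sin φ₂ − sin φ₁ cos φ₂ cos Δλ )
  = atan2(-0.3230, -0.0182) = 266.77°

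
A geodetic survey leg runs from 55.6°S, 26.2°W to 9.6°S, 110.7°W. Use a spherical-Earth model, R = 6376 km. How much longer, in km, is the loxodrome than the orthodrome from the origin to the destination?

Great circle: cos σ = sin φ₁ sin φ₂ + cos φ₁ cos φ₂ cos Δλ,  σ = 1.3786 rad → d_gc = 8790.1 km
Rhumb line: Δψ = +1.0043, q = Δφ/Δψ = 0.7994, d_rh = R√(Δφ²+q²Δλ²) = 9094.7 km
Excess = 9094.7 − 8790.1 = 304.6 ≈ 305 km

305 km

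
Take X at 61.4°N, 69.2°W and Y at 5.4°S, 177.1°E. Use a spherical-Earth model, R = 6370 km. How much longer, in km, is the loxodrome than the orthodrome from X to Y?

Great circle: cos σ = sin φ₁ sin φ₂ + cos φ₁ cos φ₂ cos Δλ,  σ = 1.8485 rad → d_gc = 11775.2 km
Rhumb line: Δψ = -1.4613, q = Δφ/Δψ = 0.7978, d_rh = R√(Δφ²+q²Δλ²) = 12524.9 km
Excess = 12524.9 − 11775.2 = 749.7 ≈ 750 km

750 km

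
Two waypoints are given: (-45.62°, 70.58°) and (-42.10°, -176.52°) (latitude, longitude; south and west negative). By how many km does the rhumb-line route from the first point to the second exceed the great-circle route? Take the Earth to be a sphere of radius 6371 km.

838 km

Great circle: cos σ = sin φ₁ sin φ₂ + cos φ₁ cos φ₂ cos Δλ,  σ = 1.2899 rad → d_gc = 8217.9 km
Rhumb line: Δψ = +0.0852, q = Δφ/Δψ = 0.7207, d_rh = R√(Δφ²+q²Δλ²) = 9056.2 km
Excess = 9056.2 − 8217.9 = 838.3 ≈ 838 km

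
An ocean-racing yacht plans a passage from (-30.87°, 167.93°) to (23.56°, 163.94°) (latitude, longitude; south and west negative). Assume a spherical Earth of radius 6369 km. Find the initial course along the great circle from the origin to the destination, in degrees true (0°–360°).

355.5°

θ = atan2( sin Δλ·cos φ₂ ,  cos φ₁ sin φ₂ − sin φ₁ cos φ₂ cos Δλ )
  = atan2(-0.0638, +0.8123) = 355.51°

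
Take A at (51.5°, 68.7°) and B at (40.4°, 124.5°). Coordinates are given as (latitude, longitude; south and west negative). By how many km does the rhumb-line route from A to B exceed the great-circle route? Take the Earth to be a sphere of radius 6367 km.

95 km

Great circle: cos σ = sin φ₁ sin φ₂ + cos φ₁ cos φ₂ cos Δλ,  σ = 0.6862 rad → d_gc = 4368.7 km
Rhumb line: Δψ = -0.2800, q = Δφ/Δψ = 0.6919, d_rh = R√(Δφ²+q²Δλ²) = 4463.9 km
Excess = 4463.9 − 4368.7 = 95.2 ≈ 95 km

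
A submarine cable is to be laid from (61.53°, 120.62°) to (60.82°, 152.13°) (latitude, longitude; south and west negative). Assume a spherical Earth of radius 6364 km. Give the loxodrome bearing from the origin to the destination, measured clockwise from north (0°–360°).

Δψ = ln[tan(π/4+φ₂/2)/tan(π/4+φ₁/2)] = -0.0257
Δλ = +0.5500 rad (taken the short way round)
course = atan2(Δλ, Δψ) = 92.68°

92.7°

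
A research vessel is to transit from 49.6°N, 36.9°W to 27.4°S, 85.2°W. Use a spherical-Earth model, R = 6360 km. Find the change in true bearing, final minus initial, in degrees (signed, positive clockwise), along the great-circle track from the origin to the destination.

-12.6°

At departure: θ₁ = atan2(sin Δλ cos φ₂, cos φ₁ sin φ₂ − sin φ₁ cos φ₂ cos Δλ) = 221.55°
At arrival: θ₂ = atan2(sin Δλ cos φ₁, −cos φ₂ sin φ₁ + sin φ₂ cos φ₁ cos Δλ) = 208.96°
Δθ = θ₂ − θ₁ = -12.6°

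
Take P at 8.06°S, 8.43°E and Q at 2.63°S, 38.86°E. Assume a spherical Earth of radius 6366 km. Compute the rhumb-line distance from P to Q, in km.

3419 km

Rhumb course C = atan2(Δλ, Δψ) with Δψ = ln[tan(π/4+φ₂/2)/tan(π/4+φ₁/2)] = +0.0952, Δλ = +0.5311 → C = 79.84°
d = R·|Δφ| / |cos C| = 6366·0.09477 / 0.17648 = 3419 km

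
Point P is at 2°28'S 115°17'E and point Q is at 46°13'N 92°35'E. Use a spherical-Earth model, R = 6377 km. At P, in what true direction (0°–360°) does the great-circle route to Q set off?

N = sin Δλ·cos φ₂ = -0.2670;  D = cos φ₁ sin φ₂ − sin φ₁ cos φ₂ cos Δλ = +0.7488
initial course = atan2(N, D) = 340.37°

340.4°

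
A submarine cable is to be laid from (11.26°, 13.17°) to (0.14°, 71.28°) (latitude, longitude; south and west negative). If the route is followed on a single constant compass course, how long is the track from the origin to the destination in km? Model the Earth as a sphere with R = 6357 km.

6523 km

Rhumb course C = atan2(Δλ, Δψ) with Δψ = ln[tan(π/4+φ₂/2)/tan(π/4+φ₁/2)] = -0.1954, Δλ = +1.0142 → C = 100.90°
d = R·|Δφ| / |cos C| = 6357·0.19408 / 0.18914 = 6523 km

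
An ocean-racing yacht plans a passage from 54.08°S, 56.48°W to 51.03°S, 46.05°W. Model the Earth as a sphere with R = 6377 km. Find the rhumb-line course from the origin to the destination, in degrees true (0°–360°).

64.3°

Meridional parts: M(φ₁)=-1.1266, M(φ₂)=-1.0390 → ΔM = +0.0876;  Δλ = +0.1820 rad
tan C = Δλ / ΔM = +2.0781 → C = 64.30°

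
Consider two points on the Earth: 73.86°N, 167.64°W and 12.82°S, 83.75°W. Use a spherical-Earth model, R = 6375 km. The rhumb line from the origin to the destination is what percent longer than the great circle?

3.8%

Great circle: σ = 1.7561 rad → d_gc = Rσ = 11195.4 km
Rhumb: Δφ = -1.5129, Δλ = +1.4642, Δψ = -2.1791, q = Δφ/Δψ = 0.6943 → d_rh = R√(Δφ²+q²Δλ²) = 11619.3 km
Excess = (11619.3 − 11195.4) / 11195.4 = 423.9 / 11195.4 = 3.79% ≈ 3.8%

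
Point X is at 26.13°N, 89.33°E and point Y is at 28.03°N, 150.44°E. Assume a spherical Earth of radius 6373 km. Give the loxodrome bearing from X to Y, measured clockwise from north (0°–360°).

88.0°

Meridional parts: M(φ₁)=+0.4727, M(φ₂)=+0.5100 → ΔM = +0.0372;  Δλ = +1.0666 rad
tan C = Δλ / ΔM = +28.6352 → C = 88.00°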